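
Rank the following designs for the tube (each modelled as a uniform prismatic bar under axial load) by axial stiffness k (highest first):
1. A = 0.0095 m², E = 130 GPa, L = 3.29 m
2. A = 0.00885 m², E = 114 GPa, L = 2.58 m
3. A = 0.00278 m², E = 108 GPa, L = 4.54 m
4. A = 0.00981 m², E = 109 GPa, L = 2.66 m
Model: a uniform prismatic bar under axial load, so k = (A·E) / L (SI units).
  Case 1: k = (0.0095 × (1.3 × 10¹¹)) / 3.29 = 3.754 × 10⁸ N/m = 375.4 MN/m
  Case 2: k = (0.00885 × (1.14 × 10¹¹)) / 2.58 = 3.91 × 10⁸ N/m = 391 MN/m
  Case 3: k = (0.00278 × (1.08 × 10¹¹)) / 4.54 = 6.613 × 10⁷ N/m = 66.13 MN/m
  Case 4: k = (0.00981 × (1.09 × 10¹¹)) / 2.66 = 4.02 × 10⁸ N/m = 402 MN/m
Ordering: 402 MN/m (case 4) > 391 MN/m (case 2) > 375.4 MN/m (case 1) > 66.13 MN/m (case 3)
Final answer: 4, 2, 1, 3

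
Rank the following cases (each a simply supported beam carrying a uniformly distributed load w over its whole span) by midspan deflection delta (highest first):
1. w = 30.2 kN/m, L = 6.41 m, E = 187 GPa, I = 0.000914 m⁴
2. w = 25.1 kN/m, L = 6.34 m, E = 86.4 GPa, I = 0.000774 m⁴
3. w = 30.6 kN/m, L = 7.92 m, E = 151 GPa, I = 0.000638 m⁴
Model: a simply supported beam carrying a uniformly distributed load w over its whole span, so delta = (5·w·L^4) / (384·E·I) (SI units).
  Case 1: delta = (5 × 30200 × 6.41^4) / (384 × (1.87 × 10¹¹) × 0.000914) = 0.003884 m = 3.884 mm
  Case 2: delta = (5 × 25100 × 6.34^4) / (384 × (8.64 × 10¹⁰) × 0.000774) = 0.007896 m = 7.896 mm
  Case 3: delta = (5 × 30600 × 7.92^4) / (384 × (1.51 × 10¹¹) × 0.000638) = 0.01627 m = 16.27 mm
Ordering: 16.27 mm (case 3) > 7.896 mm (case 2) > 3.884 mm (case 1)
Final answer: 3, 2, 1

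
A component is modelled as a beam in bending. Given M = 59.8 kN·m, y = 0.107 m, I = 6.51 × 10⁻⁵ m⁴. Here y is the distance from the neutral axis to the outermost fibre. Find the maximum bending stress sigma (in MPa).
Model: a beam in bending, so sigma = (M·y) / I.
Convert to SI units:
  M = 59.8 kN·m = 59800 N·m
Substitute:
  sigma = (59800 × 0.107) / (6.51 × 10⁻⁵)
  sigma = 9.829 × 10⁷ Pa
Convert: sigma = 9.829 × 10⁷ Pa = 98.29 MPa
Final answer: sigma = 98.29 MPa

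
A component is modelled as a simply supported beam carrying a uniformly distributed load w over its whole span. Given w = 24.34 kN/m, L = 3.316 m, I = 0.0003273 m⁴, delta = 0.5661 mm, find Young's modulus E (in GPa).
Model: a simply supported beam carrying a uniformly distributed load w over its whole span, so delta = (5·w·L^4) / (384·E·I).
Solve for E: E = (5·w·L^4) / (384·delta·I).
Convert to SI units:
  w = 24.34 kN/m = 24340 N/m
  delta = 0.5661 mm = 0.0005661 m
Substitute:
  E = (5 × 24340 × 3.316^4) / (384 × 0.0005661 × 0.0003273)
  E = 2.068 × 10¹¹ Pa
Convert: E = 2.068 × 10¹¹ Pa = 206.8 GPa
Final answer: E = 206.8 GPa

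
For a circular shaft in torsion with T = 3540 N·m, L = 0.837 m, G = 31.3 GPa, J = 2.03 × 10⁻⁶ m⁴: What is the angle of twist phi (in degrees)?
Model: a circular shaft in torsion, so phi = (T·L) / (G·J).
Convert to SI units:
  G = 31.3 GPa = 3.13 × 10¹⁰ Pa
Substitute:
  phi = (3540 × 0.837) / ((3.13 × 10¹⁰) × (2.03 × 10⁻⁶))
  phi = 0.04663 rad
Convert to degrees: phi = 0.04663 × 180/π = 2.672°
Final answer: phi = 2.672°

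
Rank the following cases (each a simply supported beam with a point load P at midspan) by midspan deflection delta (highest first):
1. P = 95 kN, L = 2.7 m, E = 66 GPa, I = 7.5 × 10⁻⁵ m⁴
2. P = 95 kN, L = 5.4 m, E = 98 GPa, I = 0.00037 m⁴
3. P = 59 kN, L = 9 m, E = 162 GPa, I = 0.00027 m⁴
Model: a simply supported beam with a point load P at midspan, so delta = (P·L^3) / (48·E·I) (SI units).
  Case 1: delta = (95000 × 2.7^3) / (48 × (6.6 × 10¹⁰) × (7.5 × 10⁻⁵)) = 0.00787 m = 7.87 mm
  Case 2: delta = (95000 × 5.4^3) / (48 × (9.8 × 10¹⁰) × 0.00037) = 0.008595 m = 8.595 mm
  Case 3: delta = (59000 × 9^3) / (48 × (1.62 × 10¹¹) × 0.00027) = 0.02049 m = 20.49 mm
Ordering: 20.49 mm (case 3) > 8.595 mm (case 2) > 7.87 mm (case 1)
Final answer: 3, 2, 1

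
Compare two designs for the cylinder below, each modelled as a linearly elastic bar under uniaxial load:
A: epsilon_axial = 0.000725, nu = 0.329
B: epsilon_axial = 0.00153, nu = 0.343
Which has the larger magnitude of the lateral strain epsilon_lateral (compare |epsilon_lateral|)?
Model: a linearly elastic bar under uniaxial load, so epsilon_lateral = -nu·epsilon_axial (SI units).
  A: epsilon_lateral = -(0.329 × 0.000725) = -0.0002385
  B: epsilon_lateral = -(0.343 × 0.00153) = -0.0005248
|epsilon_lateral|: A = 0.0002385, B = 0.0005248, so B is larger in magnitude.
Final answer: B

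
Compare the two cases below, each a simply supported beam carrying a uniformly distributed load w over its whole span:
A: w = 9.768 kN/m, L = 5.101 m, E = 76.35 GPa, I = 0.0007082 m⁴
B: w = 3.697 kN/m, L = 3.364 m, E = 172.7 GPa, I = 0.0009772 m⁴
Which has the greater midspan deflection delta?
Model: a simply supported beam carrying a uniformly distributed load w over its whole span, so delta = (5·w·L^4) / (384·E·I) (SI units).
  A: delta = (5 × 9768 × 5.101^4) / (384 × (7.635 × 10¹⁰) × 0.0007082) = 0.001593 m = 1.593 mm
  B: delta = (5 × 3697 × 3.364^4) / (384 × (1.727 × 10¹¹) × 0.0009772) = 3.653 × 10⁻⁵ m = 0.03653 mm
1.593 mm > 0.03653 mm, so A is larger.
Final answer: A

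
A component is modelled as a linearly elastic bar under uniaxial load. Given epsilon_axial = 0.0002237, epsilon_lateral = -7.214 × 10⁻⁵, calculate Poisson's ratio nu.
Model: a linearly elastic bar under uniaxial load, so epsilon_lateral = -nu·epsilon_axial.
Solve for nu: nu = -epsilon_lateral / epsilon_axial.
Substitute:
  nu = -(-7.214 × 10⁻⁵) / 0.0002237
  nu = 0.3225
Final answer: nu = 0.3225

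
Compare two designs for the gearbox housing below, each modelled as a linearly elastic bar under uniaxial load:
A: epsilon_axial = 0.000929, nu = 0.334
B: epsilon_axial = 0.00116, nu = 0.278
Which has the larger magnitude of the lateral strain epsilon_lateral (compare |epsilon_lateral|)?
Model: a linearly elastic bar under uniaxial load, so epsilon_lateral = -nu·epsilon_axial (SI units).
  A: epsilon_lateral = -(0.334 × 0.000929) = -0.0003103
  B: epsilon_lateral = -(0.278 × 0.00116) = -0.0003225
|epsilon_lateral|: A = 0.0003103, B = 0.0003225, so B is larger in magnitude.
Final answer: B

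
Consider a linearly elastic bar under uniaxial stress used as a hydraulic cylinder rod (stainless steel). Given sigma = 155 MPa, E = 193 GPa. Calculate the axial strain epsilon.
Model: a linearly elastic bar under uniaxial stress, so epsilon = sigma / E.
Convert to SI units:
  sigma = 155 MPa = 1.55 × 10⁸ Pa
  E = 193 GPa = 1.93 × 10¹¹ Pa
Substitute:
  epsilon = (1.55 × 10⁸) / (1.93 × 10¹¹)
  epsilon = 0.0008031
Final answer: epsilon = 0.0008031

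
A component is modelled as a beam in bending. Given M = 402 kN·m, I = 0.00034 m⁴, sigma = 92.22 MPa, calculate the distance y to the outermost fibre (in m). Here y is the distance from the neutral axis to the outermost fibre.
Model: a beam in bending, so sigma = (M·y) / I.
Solve for y: y = (sigma·I) / M.
Convert to SI units:
  M = 402 kN·m = 402000 N·m
  sigma = 92.22 MPa = 9.222 × 10⁷ Pa
Substitute:
  y = ((9.222 × 10⁷) × 0.00034) / 402000
  y = 0.078 m
Final answer: y = 0.078 m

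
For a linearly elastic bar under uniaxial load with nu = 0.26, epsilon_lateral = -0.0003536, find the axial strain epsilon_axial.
Model: a linearly elastic bar under uniaxial load, so epsilon_lateral = -nu·epsilon_axial.
Solve for epsilon_axial: epsilon_axial = -epsilon_lateral / nu.
Substitute:
  epsilon_axial = -(-0.0003536) / 0.26
  epsilon_axial = 0.00136
Final answer: epsilon_axial = 0.00136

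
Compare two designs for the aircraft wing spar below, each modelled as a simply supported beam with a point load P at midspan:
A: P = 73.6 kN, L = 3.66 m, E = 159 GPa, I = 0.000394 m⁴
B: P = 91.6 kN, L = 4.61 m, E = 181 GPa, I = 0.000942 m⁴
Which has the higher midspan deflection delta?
Model: a simply supported beam with a point load P at midspan, so delta = (P·L^3) / (48·E·I) (SI units).
  A: delta = (73600 × 3.66^3) / (48 × (1.59 × 10¹¹) × 0.000394) = 0.0012 m = 1.2 mm
  B: delta = (91600 × 4.61^3) / (48 × (1.81 × 10¹¹) × 0.000942) = 0.001097 m = 1.097 mm
1.2 mm > 1.097 mm, so A is larger.
Final answer: A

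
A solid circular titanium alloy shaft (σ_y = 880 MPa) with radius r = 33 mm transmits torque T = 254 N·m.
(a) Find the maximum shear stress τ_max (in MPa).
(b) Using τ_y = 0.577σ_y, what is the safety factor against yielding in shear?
(a) For a solid circular shaft, τ_max = T·r/J with J = π·r^4/2, i.e. τ_max = 2·T / (π·r^3). Convert r = 33 mm = 0.033 m.
  τ_max = (2 × 254) / (π × 0.033^3) = 4.5 × 10⁶ Pa = 4.5 MPa
(b) τ_y = 0.577 × 880 = 507.76 MPa
  SF = τ_y/τ_max = 507.76 / 4.5 = 112.8
Final answer: (a) τ_max = 4.5 MPa, (b) SF = 112.8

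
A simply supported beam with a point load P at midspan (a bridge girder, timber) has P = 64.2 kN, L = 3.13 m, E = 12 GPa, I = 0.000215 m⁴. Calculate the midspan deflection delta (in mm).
Model: a simply supported beam with a point load P at midspan, so delta = (P·L^3) / (48·E·I).
Convert to SI units:
  P = 64.2 kN = 64200 N
  E = 12 GPa = 1.2 × 10¹⁰ Pa
Substitute:
  delta = (64200 × 3.13^3) / (48 × (1.2 × 10¹⁰) × 0.000215)
  delta = 0.0159 m
Convert: delta = 0.0159 m = 15.9 mm
Final answer: delta = 15.9 mm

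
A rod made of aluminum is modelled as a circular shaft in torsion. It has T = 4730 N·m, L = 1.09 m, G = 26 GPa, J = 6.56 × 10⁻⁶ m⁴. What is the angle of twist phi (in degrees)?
Model: a circular shaft in torsion, so phi = (T·L) / (G·J).
Convert to SI units:
  G = 26 GPa = 2.6 × 10¹⁰ Pa
Substitute:
  phi = (4730 × 1.09) / ((2.6 × 10¹⁰) × (6.56 × 10⁻⁶))
  phi = 0.03023 rad
Convert to degrees: phi = 0.03023 × 180/π = 1.732°
Final answer: phi = 1.732°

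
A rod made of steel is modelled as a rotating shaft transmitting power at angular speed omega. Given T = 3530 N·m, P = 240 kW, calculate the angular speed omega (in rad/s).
Model: a rotating shaft transmitting power at angular speed omega, so P = T·omega.
Solve for omega: omega = P / T.
Convert to SI units:
  P = 240 kW = 240000 W
Substitute:
  omega = 240000 / 3530
  omega = 67.99 rad/s
Final answer: omega = 67.99 rad/s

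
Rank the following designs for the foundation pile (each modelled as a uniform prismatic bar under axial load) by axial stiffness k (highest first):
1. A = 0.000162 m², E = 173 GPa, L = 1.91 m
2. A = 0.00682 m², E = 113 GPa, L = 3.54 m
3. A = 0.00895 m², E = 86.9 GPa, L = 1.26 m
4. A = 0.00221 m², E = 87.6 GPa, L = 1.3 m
Model: a uniform prismatic bar under axial load, so k = (A·E) / L (SI units).
  Case 1: k = (0.000162 × (1.73 × 10¹¹)) / 1.91 = 1.467 × 10⁷ N/m = 14.67 MN/m
  Case 2: k = (0.00682 × (1.13 × 10¹¹)) / 3.54 = 2.177 × 10⁸ N/m = 217.7 MN/m
  Case 3: k = (0.00895 × (8.69 × 10¹⁰)) / 1.26 = 6.173 × 10⁸ N/m = 617.3 MN/m
  Case 4: k = (0.00221 × (8.76 × 10¹⁰)) / 1.3 = 1.489 × 10⁸ N/m = 148.9 MN/m
Ordering: 617.3 MN/m (case 3) > 217.7 MN/m (case 2) > 148.9 MN/m (case 4) > 14.67 MN/m (case 1)
Final answer: 3, 2, 4, 1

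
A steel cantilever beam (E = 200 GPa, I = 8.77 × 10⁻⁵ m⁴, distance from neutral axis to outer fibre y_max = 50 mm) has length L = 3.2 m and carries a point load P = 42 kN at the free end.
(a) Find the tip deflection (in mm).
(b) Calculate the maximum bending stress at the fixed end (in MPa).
(a) Tip deflection of a cantilever with an end point load: δ = P·L^3 / (3·E·I). Convert P = 42 kN = 42000 N, E = 200 GPa = 2 × 10¹¹ Pa.
  δ = (42000 × 3.2^3) / (3 × (2 × 10¹¹) × (8.77 × 10⁻⁵)) = 0.02615 m = 26.15 mm
(b) Maximum bending moment at the fixed end: M = P·L = 42000 × 3.2 = 134400 N·m. Convert y_max = 50 mm = 0.05 m.
  σ = M·y_max / I = (134400 × 0.05) / (8.77 × 10⁻⁵) = 7.662 × 10⁷ Pa = 76.62 MPa
Final answer: (a) δ = 26.15 mm, (b) σ = 76.62 MPa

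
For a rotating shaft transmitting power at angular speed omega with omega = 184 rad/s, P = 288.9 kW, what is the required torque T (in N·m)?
Model: a rotating shaft transmitting power at angular speed omega, so P = T·omega.
Solve for T: T = P / omega.
Convert to SI units:
  P = 288.9 kW = 288900 W
Substitute:
  T = 288900 / 184
  T = 1570 N·m
Final answer: T = 1570 N·m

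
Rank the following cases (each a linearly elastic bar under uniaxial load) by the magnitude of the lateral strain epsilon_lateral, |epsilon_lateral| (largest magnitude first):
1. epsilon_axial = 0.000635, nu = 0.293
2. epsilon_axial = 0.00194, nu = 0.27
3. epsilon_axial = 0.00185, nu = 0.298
Model: a linearly elastic bar under uniaxial load, so epsilon_lateral = -nu·epsilon_axial (SI units).
  Case 1: epsilon_lateral = -(0.293 × 0.000635) = -0.0001861
  Case 2: epsilon_lateral = -(0.27 × 0.00194) = -0.0005238
  Case 3: epsilon_lateral = -(0.298 × 0.00185) = -0.0005513
Ordering by |epsilon_lateral|: 0.0005513 (case 3) > 0.0005238 (case 2) > 0.0001861 (case 1)
Final answer: 3, 2, 1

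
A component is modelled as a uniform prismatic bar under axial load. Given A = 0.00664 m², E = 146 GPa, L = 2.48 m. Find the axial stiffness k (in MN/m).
Model: a uniform prismatic bar under axial load, so k = (A·E) / L.
Convert to SI units:
  E = 146 GPa = 1.46 × 10¹¹ Pa
Substitute:
  k = (0.00664 × (1.46 × 10¹¹)) / 2.48
  k = 3.909 × 10⁸ N/m
Convert: k = 3.909 × 10⁸ N/m = 390.9 MN/m
Final answer: k = 390.9 MN/m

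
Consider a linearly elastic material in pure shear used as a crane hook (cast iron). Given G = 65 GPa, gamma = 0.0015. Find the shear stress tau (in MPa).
Model: a linearly elastic material in pure shear, so tau = G·gamma.
Convert to SI units:
  G = 65 GPa = 6.5 × 10¹⁰ Pa
Substitute:
  tau = (6.5 × 10¹⁰) × 0.0015
  tau = 9.75 × 10⁷ Pa
Convert: tau = 9.75 × 10⁷ Pa = 97.5 MPa
Final answer: tau = 97.5 MPa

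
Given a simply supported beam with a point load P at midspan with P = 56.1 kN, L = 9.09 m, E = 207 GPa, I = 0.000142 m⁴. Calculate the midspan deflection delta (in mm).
Model: a simply supported beam with a point load P at midspan, so delta = (P·L^3) / (48·E·I).
Convert to SI units:
  P = 56.1 kN = 56100 N
  E = 207 GPa = 2.07 × 10¹¹ Pa
Substitute:
  delta = (56100 × 9.09^3) / (48 × (2.07 × 10¹¹) × 0.000142)
  delta = 0.02986 m
Convert: delta = 0.02986 m = 29.86 mm
Final answer: delta = 29.86 mm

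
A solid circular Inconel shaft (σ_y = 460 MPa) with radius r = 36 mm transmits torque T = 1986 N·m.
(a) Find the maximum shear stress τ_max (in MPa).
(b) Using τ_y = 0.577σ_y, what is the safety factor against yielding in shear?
(a) For a solid circular shaft, τ_max = T·r/J with J = π·r^4/2, i.e. τ_max = 2·T / (π·r^3). Convert r = 36 mm = 0.036 m.
  τ_max = (2 × 1986) / (π × 0.036^3) = 2.71 × 10⁷ Pa = 27.1 MPa
(b) τ_y = 0.577 × 460 = 265.42 MPa
  SF = τ_y/τ_max = 265.42 / 27.1 = 9.794
Final answer: (a) τ_max = 27.1 MPa, (b) SF = 9.794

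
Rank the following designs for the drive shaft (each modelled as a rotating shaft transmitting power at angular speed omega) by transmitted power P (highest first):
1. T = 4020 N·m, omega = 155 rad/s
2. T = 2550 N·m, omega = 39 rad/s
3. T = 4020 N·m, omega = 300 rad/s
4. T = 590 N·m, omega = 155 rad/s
Model: a rotating shaft transmitting power at angular speed omega, so P = T·omega (SI units).
  Case 1: P = 4020 × 155 = 623100 W = 623.1 kW
  Case 2: P = 2550 × 39 = 99450 W = 99.45 kW
  Case 3: P = 4020 × 300 = 1.206 × 10⁶ W = 1206 kW
  Case 4: P = 590 × 155 = 91450 W = 91.45 kW
Ordering: 1206 kW (case 3) > 623.1 kW (case 1) > 99.45 kW (case 2) > 91.45 kW (case 4)
Final answer: 3, 1, 2, 4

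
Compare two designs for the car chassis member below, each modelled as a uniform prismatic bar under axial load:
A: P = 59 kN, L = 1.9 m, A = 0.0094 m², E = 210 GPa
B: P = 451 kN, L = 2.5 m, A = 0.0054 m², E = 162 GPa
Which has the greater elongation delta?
Model: a uniform prismatic bar under axial load, so delta = (P·L) / (A·E) (SI units).
  A: delta = (59000 × 1.9) / (0.0094 × (2.1 × 10¹¹)) = 5.679 × 10⁻⁵ m = 0.05679 mm
  B: delta = (451000 × 2.5) / (0.0054 × (1.62 × 10¹¹)) = 0.001289 m = 1.289 mm
1.289 mm > 0.05679 mm, so B is larger.
Final answer: B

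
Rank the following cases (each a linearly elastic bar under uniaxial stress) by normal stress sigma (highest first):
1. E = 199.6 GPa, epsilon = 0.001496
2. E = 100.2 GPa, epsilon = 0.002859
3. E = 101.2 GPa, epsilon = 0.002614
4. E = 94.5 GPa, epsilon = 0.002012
Model: a linearly elastic bar under uniaxial stress, so sigma = E·epsilon (SI units).
  Case 1: sigma = (1.996 × 10¹¹) × 0.001496 = 2.986 × 10⁸ Pa = 298.6 MPa
  Case 2: sigma = (1.002 × 10¹¹) × 0.002859 = 2.865 × 10⁸ Pa = 286.5 MPa
  Case 3: sigma = (1.012 × 10¹¹) × 0.002614 = 2.645 × 10⁸ Pa = 264.5 MPa
  Case 4: sigma = (9.45 × 10¹⁰) × 0.002012 = 1.901 × 10⁸ Pa = 190.1 MPa
Ordering: 298.6 MPa (case 1) > 286.5 MPa (case 2) > 264.5 MPa (case 3) > 190.1 MPa (case 4)
Final answer: 1, 2, 3, 4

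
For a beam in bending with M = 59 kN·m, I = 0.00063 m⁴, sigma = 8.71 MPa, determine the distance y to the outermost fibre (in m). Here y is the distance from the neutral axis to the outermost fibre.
Model: a beam in bending, so sigma = (M·y) / I.
Solve for y: y = (sigma·I) / M.
Convert to SI units:
  M = 59 kN·m = 59000 N·m
  sigma = 8.71 MPa = 8.71 × 10⁶ Pa
Substitute:
  y = ((8.71 × 10⁶) × 0.00063) / 59000
  y = 0.09301 m
Final answer: y = 0.09301 m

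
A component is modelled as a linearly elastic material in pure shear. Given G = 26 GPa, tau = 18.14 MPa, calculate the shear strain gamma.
Model: a linearly elastic material in pure shear, so tau = G·gamma.
Solve for gamma: gamma = tau / G.
Convert to SI units:
  G = 26 GPa = 2.6 × 10¹⁰ Pa
  tau = 18.14 MPa = 1.814 × 10⁷ Pa
Substitute:
  gamma = (1.814 × 10⁷) / (2.6 × 10¹⁰)
  gamma = 0.0006977
Final answer: gamma = 0.0006977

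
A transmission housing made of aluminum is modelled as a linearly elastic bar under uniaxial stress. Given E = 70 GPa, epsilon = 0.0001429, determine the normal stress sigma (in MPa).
Model: a linearly elastic bar under uniaxial stress, so epsilon = sigma / E.
Solve for sigma: sigma = epsilon·E.
Convert to SI units:
  E = 70 GPa = 7 × 10¹⁰ Pa
Substitute:
  sigma = 0.0001429 × (7 × 10¹⁰)
  sigma = 1 × 10⁷ Pa
Convert: sigma = 1 × 10⁷ Pa = 10 MPa
Final answer: sigma = 10 MPa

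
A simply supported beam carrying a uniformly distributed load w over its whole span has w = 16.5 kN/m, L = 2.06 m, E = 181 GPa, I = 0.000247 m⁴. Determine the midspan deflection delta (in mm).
Model: a simply supported beam carrying a uniformly distributed load w over its whole span, so delta = (5·w·L^4) / (384·E·I).
Convert to SI units:
  w = 16.5 kN/m = 16500 N/m
  E = 181 GPa = 1.81 × 10¹¹ Pa
Substitute:
  delta = (5 × 16500 × 2.06^4) / (384 × (1.81 × 10¹¹) × 0.000247)
  delta = 8.654 × 10⁻⁵ m
Convert: delta = 8.654 × 10⁻⁵ m = 0.08654 mm
Final answer: delta = 0.08654 mm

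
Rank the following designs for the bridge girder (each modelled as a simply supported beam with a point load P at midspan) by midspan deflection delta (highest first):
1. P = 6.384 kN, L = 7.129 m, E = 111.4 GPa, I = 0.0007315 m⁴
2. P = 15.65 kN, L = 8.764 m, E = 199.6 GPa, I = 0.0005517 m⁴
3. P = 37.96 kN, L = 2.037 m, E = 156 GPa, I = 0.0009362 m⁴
Model: a simply supported beam with a point load P at midspan, so delta = (P·L^3) / (48·E·I) (SI units).
  Case 1: delta = (6384 × 7.129^3) / (48 × (1.114 × 10¹¹) × 0.0007315) = 0.0005913 m = 0.5913 mm
  Case 2: delta = (15650 × 8.764^3) / (48 × (1.996 × 10¹¹) × 0.0005517) = 0.001993 m = 1.993 mm
  Case 3: delta = (37960 × 2.037^3) / (48 × (1.56 × 10¹¹) × 0.0009362) = 4.577 × 10⁻⁵ m = 0.04577 mm
Ordering: 1.993 mm (case 2) > 0.5913 mm (case 1) > 0.04577 mm (case 3)
Final answer: 2, 1, 3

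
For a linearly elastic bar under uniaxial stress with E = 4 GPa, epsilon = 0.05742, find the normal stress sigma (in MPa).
Model: a linearly elastic bar under uniaxial stress, so epsilon = sigma / E.
Solve for sigma: sigma = epsilon·E.
Convert to SI units:
  E = 4 GPa = 4 × 10⁹ Pa
Substitute:
  sigma = 0.05742 × (4 × 10⁹)
  sigma = 2.297 × 10⁸ Pa
Convert: sigma = 2.297 × 10⁸ Pa = 229.7 MPa
Final answer: sigma = 229.7 MPa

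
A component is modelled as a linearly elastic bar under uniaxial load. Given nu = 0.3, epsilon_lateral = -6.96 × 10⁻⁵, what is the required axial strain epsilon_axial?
Model: a linearly elastic bar under uniaxial load, so epsilon_lateral = -nu·epsilon_axial.
Solve for epsilon_axial: epsilon_axial = -epsilon_lateral / nu.
Substitute:
  epsilon_axial = -(-6.96 × 10⁻⁵) / 0.3
  epsilon_axial = 0.000232
Final answer: epsilon_axial = 0.000232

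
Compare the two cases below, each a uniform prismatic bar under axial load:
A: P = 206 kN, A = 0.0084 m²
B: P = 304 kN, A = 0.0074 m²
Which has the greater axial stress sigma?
Model: a uniform prismatic bar under axial load, so sigma = P / A (SI units).
  A: sigma = 206000 / 0.0084 = 2.452 × 10⁷ Pa = 24.52 MPa
  B: sigma = 304000 / 0.0074 = 4.108 × 10⁷ Pa = 41.08 MPa
41.08 MPa > 24.52 MPa, so B is larger.
Final answer: B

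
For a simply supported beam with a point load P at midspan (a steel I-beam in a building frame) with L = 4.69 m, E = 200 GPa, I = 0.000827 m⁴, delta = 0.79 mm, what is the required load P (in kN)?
Model: a simply supported beam with a point load P at midspan, so delta = (P·L^3) / (48·E·I).
Solve for P: P = (48·delta·E·I) / L^3.
Convert to SI units:
  E = 200 GPa = 2 × 10¹¹ Pa
  delta = 0.79 mm = 0.00079 m
Substitute:
  P = (48 × 0.00079 × (2 × 10¹¹) × 0.000827) / 4.69^3
  P = 60800 N
Convert: P = 60800 N = 60.8 kN
Final answer: P = 60.8 kN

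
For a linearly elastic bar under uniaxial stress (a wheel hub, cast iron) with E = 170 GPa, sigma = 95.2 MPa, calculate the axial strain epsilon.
Model: a linearly elastic bar under uniaxial stress, so sigma = E·epsilon.
Solve for epsilon: epsilon = sigma / E.
Convert to SI units:
  E = 170 GPa = 1.7 × 10¹¹ Pa
  sigma = 95.2 MPa = 9.52 × 10⁷ Pa
Substitute:
  epsilon = (9.52 × 10⁷) / (1.7 × 10¹¹)
  epsilon = 0.00056
Final answer: epsilon = 0.00056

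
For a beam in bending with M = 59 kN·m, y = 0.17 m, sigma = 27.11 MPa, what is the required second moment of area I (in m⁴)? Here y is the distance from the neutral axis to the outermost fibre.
Model: a beam in bending, so sigma = (M·y) / I.
Solve for I: I = (M·y) / sigma.
Convert to SI units:
  M = 59 kN·m = 59000 N·m
  sigma = 27.11 MPa = 2.711 × 10⁷ Pa
Substitute:
  I = (59000 × 0.17) / (2.711 × 10⁷)
  I = 0.00037 m⁴
Final answer: I = 0.00037 m⁴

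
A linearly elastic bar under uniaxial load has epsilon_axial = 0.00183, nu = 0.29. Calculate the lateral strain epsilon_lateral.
Model: a linearly elastic bar under uniaxial load, so epsilon_lateral = -nu·epsilon_axial.
Substitute:
  epsilon_lateral = -(0.29 × 0.00183)
  epsilon_lateral = -0.0005307
Final answer: epsilon_lateral = -0.0005307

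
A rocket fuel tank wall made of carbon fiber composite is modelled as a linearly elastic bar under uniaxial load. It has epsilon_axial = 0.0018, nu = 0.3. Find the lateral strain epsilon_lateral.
Model: a linearly elastic bar under uniaxial load, so epsilon_lateral = -nu·epsilon_axial.
Substitute:
  epsilon_lateral = -(0.3 × 0.0018)
  epsilon_lateral = -0.00054
Final answer: epsilon_lateral = -0.00054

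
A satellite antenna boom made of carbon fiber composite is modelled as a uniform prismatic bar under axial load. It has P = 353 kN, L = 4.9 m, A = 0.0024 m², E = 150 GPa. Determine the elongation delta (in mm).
Model: a uniform prismatic bar under axial load, so delta = (P·L) / (A·E).
Convert to SI units:
  P = 353 kN = 353000 N
  E = 150 GPa = 1.5 × 10¹¹ Pa
Substitute:
  delta = (353000 × 4.9) / (0.0024 × (1.5 × 10¹¹))
  delta = 0.004805 m
Convert: delta = 0.004805 m = 4.805 mm
Final answer: delta = 4.805 mm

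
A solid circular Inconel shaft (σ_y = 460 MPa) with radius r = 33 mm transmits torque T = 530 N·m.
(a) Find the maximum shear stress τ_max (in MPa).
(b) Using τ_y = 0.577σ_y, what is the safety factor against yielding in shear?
(a) For a solid circular shaft, τ_max = T·r/J with J = π·r^4/2, i.e. τ_max = 2·T / (π·r^3). Convert r = 33 mm = 0.033 m.
  τ_max = (2 × 530) / (π × 0.033^3) = 9.389 × 10⁶ Pa = 9.389 MPa
(b) τ_y = 0.577 × 460 = 265.42 MPa
  SF = τ_y/τ_max = 265.42 / 9.389 = 28.27
Final answer: (a) τ_max = 9.389 MPa, (b) SF = 28.27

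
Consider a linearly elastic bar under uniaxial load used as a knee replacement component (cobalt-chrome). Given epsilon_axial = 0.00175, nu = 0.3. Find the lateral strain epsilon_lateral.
Model: a linearly elastic bar under uniaxial load, so epsilon_lateral = -nu·epsilon_axial.
Substitute:
  epsilon_lateral = -(0.3 × 0.00175)
  epsilon_lateral = -0.000525
Final answer: epsilon_lateral = -0.000525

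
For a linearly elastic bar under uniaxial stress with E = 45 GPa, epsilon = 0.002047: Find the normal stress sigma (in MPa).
Model: a linearly elastic bar under uniaxial stress, so sigma = E·epsilon.
Convert to SI units:
  E = 45 GPa = 4.5 × 10¹⁰ Pa
Substitute:
  sigma = (4.5 × 10¹⁰) × 0.002047
  sigma = 9.212 × 10⁷ Pa
Convert: sigma = 9.212 × 10⁷ Pa = 92.12 MPa
Final answer: sigma = 92.12 MPa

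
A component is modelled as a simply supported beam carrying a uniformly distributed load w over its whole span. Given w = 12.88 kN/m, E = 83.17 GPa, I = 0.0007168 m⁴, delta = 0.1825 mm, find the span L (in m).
Model: a simply supported beam carrying a uniformly distributed load w over its whole span, so delta = (5·w·L^4) / (384·E·I).
Solve for L: L = ((384·delta·E·I) / (5·w))^(1/4).
Convert to SI units:
  w = 12.88 kN/m = 12880 N/m
  E = 83.17 GPa = 8.317 × 10¹⁰ Pa
  delta = 0.1825 mm = 0.0001825 m
Substitute:
  L = ((384 × 0.0001825 × (8.317 × 10¹⁰) × 0.0007168) / (5 × 12880))^(1/4)
  L = 2.838 m
Final answer: L = 2.838 m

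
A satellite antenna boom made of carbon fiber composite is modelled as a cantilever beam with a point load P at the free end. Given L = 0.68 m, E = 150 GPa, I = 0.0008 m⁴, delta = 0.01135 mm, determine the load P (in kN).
Model: a cantilever beam with a point load P at the free end, so delta = (P·L^3) / (3·E·I).
Solve for P: P = (3·delta·E·I) / L^3.
Convert to SI units:
  E = 150 GPa = 1.5 × 10¹¹ Pa
  delta = 0.01135 mm = 1.135 × 10⁻⁵ m
Substitute:
  P = (3 × (1.135 × 10⁻⁵) × (1.5 × 10¹¹) × 0.0008) / 0.68^3
  P = 12990 N
Convert: P = 12990 N = 12.99 kN
Final answer: P = 12.99 kN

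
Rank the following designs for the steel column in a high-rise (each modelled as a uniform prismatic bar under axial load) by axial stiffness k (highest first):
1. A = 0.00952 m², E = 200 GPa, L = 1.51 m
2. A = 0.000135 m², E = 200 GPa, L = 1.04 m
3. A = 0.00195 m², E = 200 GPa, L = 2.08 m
Model: a uniform prismatic bar under axial load, so k = (A·E) / L (SI units).
  Case 1: k = (0.00952 × (2 × 10¹¹)) / 1.51 = 1.261 × 10⁹ N/m = 1261 MN/m
  Case 2: k = (0.000135 × (2 × 10¹¹)) / 1.04 = 2.596 × 10⁷ N/m = 25.96 MN/m
  Case 3: k = (0.00195 × (2 × 10¹¹)) / 2.08 = 1.875 × 10⁸ N/m = 187.5 MN/m
Ordering: 1261 MN/m (case 1) > 187.5 MN/m (case 3) > 25.96 MN/m (case 2)
Final answer: 1, 3, 2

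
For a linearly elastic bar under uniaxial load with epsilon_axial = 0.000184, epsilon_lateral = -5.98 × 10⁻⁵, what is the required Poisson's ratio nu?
Model: a linearly elastic bar under uniaxial load, so epsilon_lateral = -nu·epsilon_axial.
Solve for nu: nu = -epsilon_lateral / epsilon_axial.
Substitute:
  nu = -(-5.98 × 10⁻⁵) / 0.000184
  nu = 0.325
Final answer: nu = 0.325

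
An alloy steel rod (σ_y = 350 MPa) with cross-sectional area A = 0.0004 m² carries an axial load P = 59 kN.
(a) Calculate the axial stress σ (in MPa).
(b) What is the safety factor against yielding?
(a) Axial stress σ = P/A. Convert P = 59 kN = 59000 N.
  σ = 59000 / 0.0004 = 1.475 × 10⁸ Pa = 147.5 MPa
(b) Safety factor SF = σ_y/σ = 350 / 147.5 = 2.373
Final answer: (a) σ = 147.5 MPa, (b) SF = 2.373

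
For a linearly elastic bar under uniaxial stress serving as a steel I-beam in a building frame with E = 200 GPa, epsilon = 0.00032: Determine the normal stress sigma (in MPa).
Model: a linearly elastic bar under uniaxial stress, so sigma = E·epsilon.
Convert to SI units:
  E = 200 GPa = 2 × 10¹¹ Pa
Substitute:
  sigma = (2 × 10¹¹) × 0.00032
  sigma = 6.4 × 10⁷ Pa
Convert: sigma = 6.4 × 10⁷ Pa = 64 MPa
Final answer: sigma = 64 MPa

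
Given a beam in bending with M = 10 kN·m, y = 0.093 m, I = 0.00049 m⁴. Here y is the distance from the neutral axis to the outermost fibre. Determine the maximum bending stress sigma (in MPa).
Model: a beam in bending, so sigma = (M·y) / I.
Convert to SI units:
  M = 10 kN·m = 10000 N·m
Substitute:
  sigma = (10000 × 0.093) / 0.00049
  sigma = 1.898 × 10⁶ Pa
Convert: sigma = 1.898 × 10⁶ Pa = 1.898 MPa
Final answer: sigma = 1.898 MPa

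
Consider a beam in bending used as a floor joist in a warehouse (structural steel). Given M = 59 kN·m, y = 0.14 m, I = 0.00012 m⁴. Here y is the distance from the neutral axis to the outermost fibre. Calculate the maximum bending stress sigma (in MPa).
Model: a beam in bending, so sigma = (M·y) / I.
Convert to SI units:
  M = 59 kN·m = 59000 N·m
Substitute:
  sigma = (59000 × 0.14) / 0.00012
  sigma = 6.883 × 10⁷ Pa
Convert: sigma = 6.883 × 10⁷ Pa = 68.83 MPa
Final answer: sigma = 68.83 MPa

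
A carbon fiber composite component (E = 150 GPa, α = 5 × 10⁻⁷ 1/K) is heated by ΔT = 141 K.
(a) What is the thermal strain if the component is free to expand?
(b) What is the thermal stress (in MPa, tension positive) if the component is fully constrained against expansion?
(a) Free thermal strain ε_th = α·ΔT = (5 × 10⁻⁷) × 141 = 7.05 × 10⁻⁵
(b) Fully constrained, the expansion is suppressed, so σ = -E·α·ΔT. Convert E = 150 GPa = 1.5 × 10¹¹ Pa.
  σ = -(1.5 × 10¹¹) × (5 × 10⁻⁷) × 141 = -1.058 × 10⁷ Pa = -10.58 MPa (compressive)
Final answer: (a) ε_th = 7.05 × 10⁻⁵, (b) σ = -10.58 MPa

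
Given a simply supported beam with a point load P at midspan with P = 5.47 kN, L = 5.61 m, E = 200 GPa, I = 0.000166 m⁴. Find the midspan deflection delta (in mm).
Model: a simply supported beam with a point load P at midspan, so delta = (P·L^3) / (48·E·I).
Convert to SI units:
  P = 5.47 kN = 5470 N
  E = 200 GPa = 2 × 10¹¹ Pa
Substitute:
  delta = (5470 × 5.61^3) / (48 × (2 × 10¹¹) × 0.000166)
  delta = 0.000606 m
Convert: delta = 0.000606 m = 0.606 mm
Final answer: delta = 0.606 mm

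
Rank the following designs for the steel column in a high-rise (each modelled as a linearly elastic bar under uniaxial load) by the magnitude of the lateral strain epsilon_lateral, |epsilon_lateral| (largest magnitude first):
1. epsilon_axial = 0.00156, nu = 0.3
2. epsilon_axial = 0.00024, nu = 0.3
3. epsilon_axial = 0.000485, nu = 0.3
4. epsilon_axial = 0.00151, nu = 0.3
Model: a linearly elastic bar under uniaxial load, so epsilon_lateral = -nu·epsilon_axial (SI units).
  Case 1: epsilon_lateral = -(0.3 × 0.00156) = -0.000468
  Case 2: epsilon_lateral = -(0.3 × 0.00024) = -7.2 × 10⁻⁵
  Case 3: epsilon_lateral = -(0.3 × 0.000485) = -0.0001455
  Case 4: epsilon_lateral = -(0.3 × 0.00151) = -0.000453
Ordering by |epsilon_lateral|: 0.000468 (case 1) > 0.000453 (case 4) > 0.0001455 (case 3) > 7.2 × 10⁻⁵ (case 2)
Final answer: 1, 4, 3, 2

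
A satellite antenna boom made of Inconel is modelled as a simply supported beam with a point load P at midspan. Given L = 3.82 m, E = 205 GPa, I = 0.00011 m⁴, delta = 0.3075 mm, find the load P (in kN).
Model: a simply supported beam with a point load P at midspan, so delta = (P·L^3) / (48·E·I).
Solve for P: P = (48·delta·E·I) / L^3.
Convert to SI units:
  E = 205 GPa = 2.05 × 10¹¹ Pa
  delta = 0.3075 mm = 0.0003075 m
Substitute:
  P = (48 × 0.0003075 × (2.05 × 10¹¹) × 0.00011) / 3.82^3
  P = 5971 N
Convert: P = 5971 N = 5.971 kN
Final answer: P = 5.971 kN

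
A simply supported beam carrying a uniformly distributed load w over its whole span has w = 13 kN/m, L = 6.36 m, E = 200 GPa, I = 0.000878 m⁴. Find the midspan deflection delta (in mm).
Model: a simply supported beam carrying a uniformly distributed load w over its whole span, so delta = (5·w·L^4) / (384·E·I).
Convert to SI units:
  w = 13 kN/m = 13000 N/m
  E = 200 GPa = 2 × 10¹¹ Pa
Substitute:
  delta = (5 × 13000 × 6.36^4) / (384 × (2 × 10¹¹) × 0.000878)
  delta = 0.001577 m
Convert: delta = 0.001577 m = 1.577 mm
Final answer: delta = 1.577 mm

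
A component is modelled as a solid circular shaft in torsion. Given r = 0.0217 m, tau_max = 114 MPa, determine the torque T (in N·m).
Model: a solid circular shaft in torsion, so tau_max = (2·T) / (π·r^3).
Solve for T: T = (π·tau_max·r^3) / 2.
Convert to SI units:
  tau_max = 114 MPa = 1.14 × 10⁸ Pa
Substitute:
  T = (π × (1.14 × 10⁸) × 0.0217^3) / 2
  T = 1830 N·m
Final answer: T = 1830 N·m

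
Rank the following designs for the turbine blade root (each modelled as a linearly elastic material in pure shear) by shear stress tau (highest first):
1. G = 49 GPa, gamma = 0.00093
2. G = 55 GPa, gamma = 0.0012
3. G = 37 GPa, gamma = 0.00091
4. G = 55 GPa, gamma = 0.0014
Model: a linearly elastic material in pure shear, so tau = G·gamma (SI units).
  Case 1: tau = (4.9 × 10¹⁰) × 0.00093 = 4.557 × 10⁷ Pa = 45.57 MPa
  Case 2: tau = (5.5 × 10¹⁰) × 0.0012 = 6.6 × 10⁷ Pa = 66 MPa
  Case 3: tau = (3.7 × 10¹⁰) × 0.00091 = 3.367 × 10⁷ Pa = 33.67 MPa
  Case 4: tau = (5.5 × 10¹⁰) × 0.0014 = 7.7 × 10⁷ Pa = 77 MPa
Ordering: 77 MPa (case 4) > 66 MPa (case 2) > 45.57 MPa (case 1) > 33.67 MPa (case 3)
Final answer: 4, 2, 1, 3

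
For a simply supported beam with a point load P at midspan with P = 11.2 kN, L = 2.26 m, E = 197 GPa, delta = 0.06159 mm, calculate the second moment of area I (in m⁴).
Model: a simply supported beam with a point load P at midspan, so delta = (P·L^3) / (48·E·I).
Solve for I: I = (P·L^3) / (48·delta·E).
Convert to SI units:
  P = 11.2 kN = 11200 N
  E = 197 GPa = 1.97 × 10¹¹ Pa
  delta = 0.06159 mm = 6.159 × 10⁻⁵ m
Substitute:
  I = (11200 × 2.26^3) / (48 × (6.159 × 10⁻⁵) × (1.97 × 10¹¹))
  I = 0.000222 m⁴
Final answer: I = 0.000222 m⁴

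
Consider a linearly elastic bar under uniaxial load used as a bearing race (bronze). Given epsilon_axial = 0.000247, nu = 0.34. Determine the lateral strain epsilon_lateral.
Model: a linearly elastic bar under uniaxial load, so epsilon_lateral = -nu·epsilon_axial.
Substitute:
  epsilon_lateral = -(0.34 × 0.000247)
  epsilon_lateral = -8.398 × 10⁻⁵
Final answer: epsilon_lateral = -8.398 × 10⁻⁵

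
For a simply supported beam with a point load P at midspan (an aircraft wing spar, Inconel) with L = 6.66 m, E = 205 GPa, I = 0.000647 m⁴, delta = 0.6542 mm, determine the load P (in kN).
Model: a simply supported beam with a point load P at midspan, so delta = (P·L^3) / (48·E·I).
Solve for P: P = (48·delta·E·I) / L^3.
Convert to SI units:
  E = 205 GPa = 2.05 × 10¹¹ Pa
  delta = 0.6542 mm = 0.0006542 m
Substitute:
  P = (48 × 0.0006542 × (2.05 × 10¹¹) × 0.000647) / 6.66^3
  P = 14100 N
Convert: P = 14100 N = 14.1 kN
Final answer: P = 14.1 kN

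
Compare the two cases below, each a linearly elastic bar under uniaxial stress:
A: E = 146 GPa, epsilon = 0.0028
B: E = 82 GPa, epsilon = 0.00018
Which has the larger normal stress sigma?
Model: a linearly elastic bar under uniaxial stress, so sigma = E·epsilon (SI units).
  A: sigma = (1.46 × 10¹¹) × 0.0028 = 4.088 × 10⁸ Pa = 408.8 MPa
  B: sigma = (8.2 × 10¹⁰) × 0.00018 = 1.476 × 10⁷ Pa = 14.76 MPa
408.8 MPa > 14.76 MPa, so A is larger.
Final answer: A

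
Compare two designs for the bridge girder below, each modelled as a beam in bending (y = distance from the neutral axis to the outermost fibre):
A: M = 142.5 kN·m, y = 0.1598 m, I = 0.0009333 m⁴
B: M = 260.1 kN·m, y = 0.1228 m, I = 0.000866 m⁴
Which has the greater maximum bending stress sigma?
Model: a beam in bending (y = distance from the neutral axis to the outermost fibre), so sigma = (M·y) / I (SI units).
  A: sigma = (142500 × 0.1598) / 0.0009333 = 2.44 × 10⁷ Pa = 24.4 MPa
  B: sigma = (260100 × 0.1228) / 0.000866 = 3.688 × 10⁷ Pa = 36.88 MPa
36.88 MPa > 24.4 MPa, so B is larger.
Final answer: B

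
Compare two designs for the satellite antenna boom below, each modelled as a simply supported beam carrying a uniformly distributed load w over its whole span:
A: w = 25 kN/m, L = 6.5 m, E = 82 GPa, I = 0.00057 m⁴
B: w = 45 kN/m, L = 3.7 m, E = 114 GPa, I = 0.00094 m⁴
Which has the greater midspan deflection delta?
Model: a simply supported beam carrying a uniformly distributed load w over its whole span, so delta = (5·w·L^4) / (384·E·I) (SI units).
  A: delta = (5 × 25000 × 6.5^4) / (384 × (8.2 × 10¹⁰) × 0.00057) = 0.01243 m = 12.43 mm
  B: delta = (5 × 45000 × 3.7^4) / (384 × (1.14 × 10¹¹) × 0.00094) = 0.001025 m = 1.025 mm
12.43 mm > 1.025 mm, so A is larger.
Final answer: A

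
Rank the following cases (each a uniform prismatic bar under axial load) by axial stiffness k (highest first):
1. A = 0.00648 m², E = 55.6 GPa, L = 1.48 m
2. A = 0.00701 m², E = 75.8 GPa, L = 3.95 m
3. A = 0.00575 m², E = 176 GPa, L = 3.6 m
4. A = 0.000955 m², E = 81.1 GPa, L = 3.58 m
Model: a uniform prismatic bar under axial load, so k = (A·E) / L (SI units).
  Case 1: k = (0.00648 × (5.56 × 10¹⁰)) / 1.48 = 2.434 × 10⁸ N/m = 243.4 MN/m
  Case 2: k = (0.00701 × (7.58 × 10¹⁰)) / 3.95 = 1.345 × 10⁸ N/m = 134.5 MN/m
  Case 3: k = (0.00575 × (1.76 × 10¹¹)) / 3.6 = 2.811 × 10⁸ N/m = 281.1 MN/m
  Case 4: k = (0.000955 × (8.11 × 10¹⁰)) / 3.58 = 2.163 × 10⁷ N/m = 21.63 MN/m
Ordering: 281.1 MN/m (case 3) > 243.4 MN/m (case 1) > 134.5 MN/m (case 2) > 21.63 MN/m (case 4)
Final answer: 3, 1, 2, 4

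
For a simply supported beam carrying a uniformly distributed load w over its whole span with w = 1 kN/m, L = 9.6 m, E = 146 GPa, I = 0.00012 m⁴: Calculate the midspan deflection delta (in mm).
Model: a simply supported beam carrying a uniformly distributed load w over its whole span, so delta = (5·w·L^4) / (384·E·I).
Convert to SI units:
  w = 1 kN/m = 1000 N/m
  E = 146 GPa = 1.46 × 10¹¹ Pa
Substitute:
  delta = (5 × 1000 × 9.6^4) / (384 × (1.46 × 10¹¹) × 0.00012)
  delta = 0.006312 m
Convert: delta = 0.006312 m = 6.312 mm
Final answer: delta = 6.312 mm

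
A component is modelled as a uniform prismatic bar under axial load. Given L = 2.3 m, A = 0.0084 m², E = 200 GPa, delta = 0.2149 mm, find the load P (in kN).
Model: a uniform prismatic bar under axial load, so delta = (P·L) / (A·E).
Solve for P: P = (delta·A·E) / L.
Convert to SI units:
  E = 200 GPa = 2 × 10¹¹ Pa
  delta = 0.2149 mm = 0.0002149 m
Substitute:
  P = (0.0002149 × 0.0084 × (2 × 10¹¹)) / 2.3
  P = 157000 N
Convert: P = 157000 N = 157 kN
Final answer: P = 157 kN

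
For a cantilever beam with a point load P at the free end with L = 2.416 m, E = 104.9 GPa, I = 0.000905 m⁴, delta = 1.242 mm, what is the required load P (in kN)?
Model: a cantilever beam with a point load P at the free end, so delta = (P·L^3) / (3·E·I).
Solve for P: P = (3·delta·E·I) / L^3.
Convert to SI units:
  E = 104.9 GPa = 1.049 × 10¹¹ Pa
  delta = 1.242 mm = 0.001242 m
Substitute:
  P = (3 × 0.001242 × (1.049 × 10¹¹) × 0.000905) / 2.416^3
  P = 25080 N
Convert: P = 25080 N = 25.08 kN
Final answer: P = 25.08 kN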